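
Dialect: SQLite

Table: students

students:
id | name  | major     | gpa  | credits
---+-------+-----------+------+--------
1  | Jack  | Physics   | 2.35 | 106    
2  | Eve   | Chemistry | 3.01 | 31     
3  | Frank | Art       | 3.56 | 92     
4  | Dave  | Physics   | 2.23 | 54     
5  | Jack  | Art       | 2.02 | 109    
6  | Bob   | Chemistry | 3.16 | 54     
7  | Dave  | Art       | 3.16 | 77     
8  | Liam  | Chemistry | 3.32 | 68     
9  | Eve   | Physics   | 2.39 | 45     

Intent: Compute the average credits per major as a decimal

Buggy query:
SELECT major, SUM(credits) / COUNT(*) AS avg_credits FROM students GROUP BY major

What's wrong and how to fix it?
Bug: Both operands are integers, so '/' performs integer division and truncates

Fix: Cast one side to REAL so the division keeps the fractional part

Corrected query:
SELECT major, SUM(credits) * 1.0 / COUNT(*) AS avg_credits FROM students GROUP BY major

Result:
major     | avg_credits
----------+------------
Art       | 92.666667  
Chemistry | 51         
Physics   | 68.333333  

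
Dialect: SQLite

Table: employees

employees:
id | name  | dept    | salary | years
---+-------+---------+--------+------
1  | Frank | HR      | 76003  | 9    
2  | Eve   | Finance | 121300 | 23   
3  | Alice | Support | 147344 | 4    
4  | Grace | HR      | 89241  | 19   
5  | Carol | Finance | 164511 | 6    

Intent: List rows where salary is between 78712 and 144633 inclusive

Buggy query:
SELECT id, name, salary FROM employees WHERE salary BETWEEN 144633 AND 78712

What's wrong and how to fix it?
Bug: The bounds are reversed; BETWEEN a AND b requires a <= b to match anything

Fix: Write BETWEEN 78712 AND 144633

Corrected query:
SELECT id, name, salary FROM employees WHERE salary BETWEEN 78712 AND 144633

Result:
id | name  | salary
---+-------+-------
2  | Eve   | 121300
4  | Grace | 89241 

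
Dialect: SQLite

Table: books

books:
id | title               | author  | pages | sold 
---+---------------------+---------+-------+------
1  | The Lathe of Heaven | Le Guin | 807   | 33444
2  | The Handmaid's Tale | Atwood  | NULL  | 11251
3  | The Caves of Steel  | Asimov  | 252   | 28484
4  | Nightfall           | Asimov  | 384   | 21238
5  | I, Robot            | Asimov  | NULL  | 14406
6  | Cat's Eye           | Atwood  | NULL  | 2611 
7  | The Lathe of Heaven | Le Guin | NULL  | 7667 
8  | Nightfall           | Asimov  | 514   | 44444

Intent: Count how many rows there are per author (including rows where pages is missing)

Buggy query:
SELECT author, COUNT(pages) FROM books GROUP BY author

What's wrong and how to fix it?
Bug: COUNT(column) counts non-NULL values only; rows with NULL pages aren't counted

Fix: Replace COUNT(pages) with COUNT(*)

Corrected query:
SELECT author, COUNT(*) FROM books GROUP BY author

Result:
author  | COUNT(*)
--------+---------
Asimov  | 4       
Atwood  | 2       
Le Guin | 2       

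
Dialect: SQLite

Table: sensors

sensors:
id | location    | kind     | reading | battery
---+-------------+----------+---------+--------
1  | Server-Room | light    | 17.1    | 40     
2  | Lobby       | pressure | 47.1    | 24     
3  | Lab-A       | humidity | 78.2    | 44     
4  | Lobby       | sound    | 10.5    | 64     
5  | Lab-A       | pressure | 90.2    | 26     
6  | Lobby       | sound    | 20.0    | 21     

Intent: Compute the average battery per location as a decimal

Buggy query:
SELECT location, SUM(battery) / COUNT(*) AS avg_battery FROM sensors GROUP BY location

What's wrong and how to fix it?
Bug: SUM(battery) and COUNT(*) are both integers; the division truncates the fractional part

Fix: Multiply by 1.0 (or CAST to REAL) to force floating-point division

Corrected query:
SELECT location, SUM(battery) * 1.0 / COUNT(*) AS avg_battery FROM sensors GROUP BY location

Result:
location    | avg_battery
------------+------------
Lab-A       | 35         
Lobby       | 36.333333  
Server-Room | 40         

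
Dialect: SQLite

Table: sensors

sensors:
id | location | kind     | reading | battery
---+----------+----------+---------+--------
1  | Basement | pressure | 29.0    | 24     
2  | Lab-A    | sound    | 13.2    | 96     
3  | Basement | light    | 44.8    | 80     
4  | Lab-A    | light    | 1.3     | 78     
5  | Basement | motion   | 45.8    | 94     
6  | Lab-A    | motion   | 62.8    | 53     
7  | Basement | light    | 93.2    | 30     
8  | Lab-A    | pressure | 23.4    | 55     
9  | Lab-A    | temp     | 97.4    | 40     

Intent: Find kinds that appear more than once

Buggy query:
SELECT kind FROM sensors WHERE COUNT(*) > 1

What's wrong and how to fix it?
Bug: WHERE can't reference COUNT(*); aggregates are computed after WHERE

Fix: Group first, then use HAVING for the count condition

Corrected query:
SELECT kind FROM sensors GROUP BY kind HAVING COUNT(*) > 1

Result:
kind    
--------
light   
motion  
pressure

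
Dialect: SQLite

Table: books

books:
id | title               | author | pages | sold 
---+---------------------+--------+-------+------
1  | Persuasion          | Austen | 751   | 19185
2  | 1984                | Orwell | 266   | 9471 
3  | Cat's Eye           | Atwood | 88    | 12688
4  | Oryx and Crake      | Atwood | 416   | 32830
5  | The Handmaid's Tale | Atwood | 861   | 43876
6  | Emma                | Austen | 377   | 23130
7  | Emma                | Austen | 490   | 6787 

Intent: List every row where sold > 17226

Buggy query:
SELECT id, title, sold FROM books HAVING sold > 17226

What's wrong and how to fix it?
Bug: HAVING filters the output of aggregation, but this query has no GROUP BY and no aggregate functions, so SQLite rejects it (HAVING clause on a non-aggregate query); the condition here is per row

Fix: Use WHERE for row-level filtering

Corrected query:
SELECT id, title, sold FROM books WHERE sold > 17226

Result:
id | title               | sold 
---+---------------------+------
1  | Persuasion          | 19185
4  | Oryx and Crake      | 32830
5  | The Handmaid's Tale | 43876
6  | Emma                | 23130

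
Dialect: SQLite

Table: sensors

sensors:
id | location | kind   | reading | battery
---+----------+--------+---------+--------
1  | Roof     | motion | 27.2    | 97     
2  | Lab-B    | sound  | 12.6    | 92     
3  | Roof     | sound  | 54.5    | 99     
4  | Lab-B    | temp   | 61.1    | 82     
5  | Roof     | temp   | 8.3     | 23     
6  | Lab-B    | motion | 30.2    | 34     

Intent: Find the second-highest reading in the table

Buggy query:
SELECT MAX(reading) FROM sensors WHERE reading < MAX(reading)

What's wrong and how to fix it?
Bug: MAX(reading) on the right of the comparison is an aggregate-in-WHERE error

Fix: Put the inner MAX in a scalar subquery

Corrected query:
SELECT MAX(reading) FROM sensors WHERE reading < (SELECT MAX(reading) FROM sensors)

Result:
MAX(reading)
------------
54.5        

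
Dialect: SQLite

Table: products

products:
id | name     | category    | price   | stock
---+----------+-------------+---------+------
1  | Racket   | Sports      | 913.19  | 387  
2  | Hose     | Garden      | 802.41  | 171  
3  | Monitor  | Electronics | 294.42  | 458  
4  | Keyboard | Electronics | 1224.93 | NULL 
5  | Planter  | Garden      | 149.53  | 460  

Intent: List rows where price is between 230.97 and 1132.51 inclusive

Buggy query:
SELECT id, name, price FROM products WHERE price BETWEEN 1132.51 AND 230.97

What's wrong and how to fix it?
Bug: The bounds are reversed; BETWEEN a AND b requires a <= b to match anything

Fix: Swap the bounds so the smaller value comes first

Corrected query:
SELECT id, name, price FROM products WHERE price BETWEEN 230.97 AND 1132.51

Result:
id | name    | price 
---+---------+-------
1  | Racket  | 913.19
2  | Hose    | 802.41
3  | Monitor | 294.42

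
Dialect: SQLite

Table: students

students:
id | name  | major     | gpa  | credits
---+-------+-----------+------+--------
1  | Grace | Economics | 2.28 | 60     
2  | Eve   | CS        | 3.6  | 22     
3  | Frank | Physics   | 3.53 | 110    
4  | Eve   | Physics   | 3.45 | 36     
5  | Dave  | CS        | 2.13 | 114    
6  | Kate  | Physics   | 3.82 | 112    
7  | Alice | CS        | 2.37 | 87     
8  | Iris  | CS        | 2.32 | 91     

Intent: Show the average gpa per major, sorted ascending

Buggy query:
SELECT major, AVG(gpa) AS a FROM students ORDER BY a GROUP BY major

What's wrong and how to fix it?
Bug: GROUP BY must precede ORDER BY

Fix: Reorder: SELECT … FROM … GROUP BY … ORDER BY …

Corrected query:
SELECT major, AVG(gpa) AS a FROM students GROUP BY major ORDER BY a

Result:
major     | a    
----------+------
Economics | 2.28 
CS        | 2.605
Physics   | 3.6  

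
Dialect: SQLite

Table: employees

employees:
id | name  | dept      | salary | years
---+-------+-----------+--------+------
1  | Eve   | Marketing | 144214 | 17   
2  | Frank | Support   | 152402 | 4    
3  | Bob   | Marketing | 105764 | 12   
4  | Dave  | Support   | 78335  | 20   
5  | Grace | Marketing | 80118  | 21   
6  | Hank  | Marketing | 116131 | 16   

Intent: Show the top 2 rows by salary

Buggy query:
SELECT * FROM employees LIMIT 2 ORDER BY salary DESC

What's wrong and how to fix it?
Bug: ORDER BY cannot follow LIMIT; LIMIT is the final clause

Fix: Swap the clauses: ORDER BY first, then LIMIT

Corrected query:
SELECT * FROM employees ORDER BY salary DESC LIMIT 2

Result:
id | name  | dept      | salary | years
---+-------+-----------+--------+------
2  | Frank | Support   | 152402 | 4    
1  | Eve   | Marketing | 144214 | 17   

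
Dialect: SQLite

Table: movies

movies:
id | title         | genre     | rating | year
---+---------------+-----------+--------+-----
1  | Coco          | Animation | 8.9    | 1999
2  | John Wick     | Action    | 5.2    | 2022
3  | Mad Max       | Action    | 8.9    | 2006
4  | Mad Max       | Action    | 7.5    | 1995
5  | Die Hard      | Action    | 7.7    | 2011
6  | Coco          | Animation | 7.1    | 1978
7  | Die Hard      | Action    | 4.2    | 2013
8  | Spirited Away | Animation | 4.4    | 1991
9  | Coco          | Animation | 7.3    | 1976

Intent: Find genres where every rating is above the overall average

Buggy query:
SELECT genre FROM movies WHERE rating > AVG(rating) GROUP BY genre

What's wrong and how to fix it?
Bug: WHERE evaluates per row before aggregation, so AVG() is unavailable

Fix: Use a subquery for AVG and a HAVING MIN(...) filter so the condition holds for every row in the group

Corrected query:
SELECT genre FROM movies GROUP BY genre HAVING MIN(rating) > (SELECT AVG(rating) FROM movies)

Result:
(no rows)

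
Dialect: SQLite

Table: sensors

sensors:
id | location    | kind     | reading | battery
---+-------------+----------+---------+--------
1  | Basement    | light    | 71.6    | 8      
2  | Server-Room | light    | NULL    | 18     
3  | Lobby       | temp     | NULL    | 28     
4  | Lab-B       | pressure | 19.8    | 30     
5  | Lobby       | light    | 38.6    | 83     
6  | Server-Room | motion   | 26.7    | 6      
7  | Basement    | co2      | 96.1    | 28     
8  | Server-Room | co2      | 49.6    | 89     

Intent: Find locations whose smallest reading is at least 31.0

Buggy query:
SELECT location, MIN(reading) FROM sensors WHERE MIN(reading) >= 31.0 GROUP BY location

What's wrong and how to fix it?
Bug: MIN() in WHERE is a misuse of aggregate

Fix: Use HAVING for the per-group MIN condition

Corrected query:
SELECT location, MIN(reading) FROM sensors GROUP BY location HAVING MIN(reading) >= 31.0

Result:
location | MIN(reading)
---------+-------------
Basement | 71.6        
Lobby    | 38.6        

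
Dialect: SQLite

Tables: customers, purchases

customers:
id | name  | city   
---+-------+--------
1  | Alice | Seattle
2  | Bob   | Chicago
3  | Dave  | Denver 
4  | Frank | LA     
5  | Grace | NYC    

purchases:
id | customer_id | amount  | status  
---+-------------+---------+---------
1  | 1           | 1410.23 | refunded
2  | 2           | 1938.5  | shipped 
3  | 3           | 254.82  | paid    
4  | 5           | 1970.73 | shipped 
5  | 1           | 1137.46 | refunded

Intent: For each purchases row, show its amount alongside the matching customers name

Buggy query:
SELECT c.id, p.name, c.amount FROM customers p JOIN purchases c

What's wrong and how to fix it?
Bug: Missing join condition: each purchases row is matched to all customers rows instead of just its own

Fix: Add ON c.customer_id = p.id to the JOIN

Corrected query:
SELECT c.id, p.name, c.amount FROM customers p JOIN purchases c ON c.customer_id = p.id

Result:
id | name  | amount 
---+-------+--------
1  | Alice | 1410.23
2  | Bob   | 1938.5 
3  | Dave  | 254.82 
4  | Grace | 1970.73
5  | Alice | 1137.46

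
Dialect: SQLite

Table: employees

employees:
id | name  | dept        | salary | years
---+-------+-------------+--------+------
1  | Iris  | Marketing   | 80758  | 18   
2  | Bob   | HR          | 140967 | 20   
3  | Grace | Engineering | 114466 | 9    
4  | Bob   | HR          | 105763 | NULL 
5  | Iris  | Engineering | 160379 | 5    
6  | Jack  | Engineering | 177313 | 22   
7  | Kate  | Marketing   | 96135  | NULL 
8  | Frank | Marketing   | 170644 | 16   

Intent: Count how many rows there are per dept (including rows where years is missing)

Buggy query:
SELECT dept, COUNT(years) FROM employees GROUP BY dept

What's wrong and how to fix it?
Bug: COUNT(column) counts non-NULL values only; rows with NULL years aren't counted

Fix: Replace COUNT(years) with COUNT(*)

Corrected query:
SELECT dept, COUNT(*) FROM employees GROUP BY dept

Result:
dept        | COUNT(*)
------------+---------
Engineering | 3       
HR          | 2       
Marketing   | 3       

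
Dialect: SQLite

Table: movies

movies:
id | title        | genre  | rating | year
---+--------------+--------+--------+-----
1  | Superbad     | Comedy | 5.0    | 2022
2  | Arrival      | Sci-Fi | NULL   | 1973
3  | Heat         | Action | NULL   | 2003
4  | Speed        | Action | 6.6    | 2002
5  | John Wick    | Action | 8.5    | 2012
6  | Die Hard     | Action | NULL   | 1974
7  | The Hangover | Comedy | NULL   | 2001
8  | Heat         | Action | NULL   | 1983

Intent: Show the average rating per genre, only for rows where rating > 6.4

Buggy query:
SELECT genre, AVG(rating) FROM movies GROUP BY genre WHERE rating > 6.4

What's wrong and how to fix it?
Bug: Row-level WHERE must come before GROUP BY in the clause order

Fix: Place WHERE between FROM and GROUP BY

Corrected query:
SELECT genre, AVG(rating) FROM movies WHERE rating > 6.4 GROUP BY genre

Result:
genre  | AVG(rating)
-------+------------
Action | 7.55       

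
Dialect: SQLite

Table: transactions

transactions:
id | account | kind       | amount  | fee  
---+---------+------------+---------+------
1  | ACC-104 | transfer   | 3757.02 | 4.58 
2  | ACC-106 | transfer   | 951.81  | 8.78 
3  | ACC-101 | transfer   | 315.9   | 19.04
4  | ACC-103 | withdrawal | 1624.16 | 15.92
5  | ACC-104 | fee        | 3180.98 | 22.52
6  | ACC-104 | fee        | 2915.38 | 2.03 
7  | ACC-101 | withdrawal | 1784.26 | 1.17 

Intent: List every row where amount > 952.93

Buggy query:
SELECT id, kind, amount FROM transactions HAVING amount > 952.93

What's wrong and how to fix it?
Bug: HAVING filters the output of aggregation, but this query has no GROUP BY and no aggregate functions, so SQLite rejects it (HAVING clause on a non-aggregate query); the condition here is per row

Fix: Replace HAVING with WHERE since the condition applies to individual rows

Corrected query:
SELECT id, kind, amount FROM transactions WHERE amount > 952.93

Result:
id | kind       | amount 
---+------------+--------
1  | transfer   | 3757.02
4  | withdrawal | 1624.16
5  | fee        | 3180.98
6  | fee        | 2915.38
7  | withdrawal | 1784.26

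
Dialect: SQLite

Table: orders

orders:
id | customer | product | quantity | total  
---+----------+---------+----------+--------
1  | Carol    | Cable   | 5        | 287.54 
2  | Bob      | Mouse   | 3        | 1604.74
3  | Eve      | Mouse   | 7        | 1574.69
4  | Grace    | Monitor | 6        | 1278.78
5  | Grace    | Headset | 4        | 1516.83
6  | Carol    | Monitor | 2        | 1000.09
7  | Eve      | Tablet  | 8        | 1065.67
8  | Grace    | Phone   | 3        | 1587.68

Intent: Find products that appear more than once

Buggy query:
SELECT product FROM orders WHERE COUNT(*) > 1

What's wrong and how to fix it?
Bug: WHERE can't reference COUNT(*); aggregates are computed after WHERE

Fix: GROUP BY product, then filter groups with HAVING COUNT(*) > 1

Corrected query:
SELECT product FROM orders GROUP BY product HAVING COUNT(*) > 1

Result:
product
-------
Monitor
Mouse  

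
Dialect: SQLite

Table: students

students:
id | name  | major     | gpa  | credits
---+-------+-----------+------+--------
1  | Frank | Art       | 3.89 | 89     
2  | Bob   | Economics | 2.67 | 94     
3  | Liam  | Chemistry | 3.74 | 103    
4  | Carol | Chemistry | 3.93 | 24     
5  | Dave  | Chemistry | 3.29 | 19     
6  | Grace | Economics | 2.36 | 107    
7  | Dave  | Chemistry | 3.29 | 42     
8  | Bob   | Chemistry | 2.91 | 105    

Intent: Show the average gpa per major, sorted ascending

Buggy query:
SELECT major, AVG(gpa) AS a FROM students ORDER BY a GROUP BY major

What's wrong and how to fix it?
Bug: ORDER BY appears before GROUP BY; SQL clause order requires GROUP BY first

Fix: Move ORDER BY to the end, after GROUP BY

Corrected query:
SELECT major, AVG(gpa) AS a FROM students GROUP BY major ORDER BY a

Result:
major     | a    
----------+------
Economics | 2.515
Chemistry | 3.432
Art       | 3.89 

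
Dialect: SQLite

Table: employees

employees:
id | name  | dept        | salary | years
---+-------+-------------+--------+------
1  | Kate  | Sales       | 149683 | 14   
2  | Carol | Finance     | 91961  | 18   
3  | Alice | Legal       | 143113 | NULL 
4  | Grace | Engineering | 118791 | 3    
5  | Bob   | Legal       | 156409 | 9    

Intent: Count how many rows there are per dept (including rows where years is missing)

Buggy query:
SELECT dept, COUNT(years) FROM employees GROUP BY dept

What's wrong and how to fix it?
Bug: COUNT(column) counts non-NULL values only; rows with NULL years aren't counted

Fix: Use COUNT(*) to count all rows regardless of NULL

Corrected query:
SELECT dept, COUNT(*) FROM employees GROUP BY dept

Result:
dept        | COUNT(*)
------------+---------
Engineering | 1       
Finance     | 1       
Legal       | 2       
Sales       | 1       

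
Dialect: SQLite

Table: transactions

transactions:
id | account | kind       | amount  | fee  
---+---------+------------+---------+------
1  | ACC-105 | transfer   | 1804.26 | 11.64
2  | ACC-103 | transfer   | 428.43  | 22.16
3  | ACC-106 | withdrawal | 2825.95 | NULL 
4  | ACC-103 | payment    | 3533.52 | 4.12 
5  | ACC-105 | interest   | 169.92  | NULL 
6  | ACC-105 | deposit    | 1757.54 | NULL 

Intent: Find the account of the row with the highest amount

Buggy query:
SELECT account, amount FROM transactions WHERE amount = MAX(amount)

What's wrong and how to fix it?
Bug: MAX(amount) is an aggregate and cannot be used directly in WHERE

Fix: Use a subquery: WHERE amount = (SELECT MAX(amount) FROM transactions)

Corrected query:
SELECT account, amount FROM transactions WHERE amount = (SELECT MAX(amount) FROM transactions)

Result:
account | amount 
--------+--------
ACC-103 | 3533.52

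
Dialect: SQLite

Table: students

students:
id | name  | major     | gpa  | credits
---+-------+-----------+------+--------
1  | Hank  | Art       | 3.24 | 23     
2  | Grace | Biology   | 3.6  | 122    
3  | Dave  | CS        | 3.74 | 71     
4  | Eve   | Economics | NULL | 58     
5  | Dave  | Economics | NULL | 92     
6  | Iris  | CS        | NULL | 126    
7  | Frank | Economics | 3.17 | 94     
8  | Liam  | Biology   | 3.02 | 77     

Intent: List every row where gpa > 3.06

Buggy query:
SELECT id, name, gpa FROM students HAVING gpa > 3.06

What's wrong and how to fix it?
Bug: HAVING filters the output of aggregation, but this query has no GROUP BY and no aggregate functions, so SQLite rejects it (HAVING clause on a non-aggregate query); the condition here is per row

Fix: Replace HAVING with WHERE since the condition applies to individual rows

Corrected query:
SELECT id, name, gpa FROM students WHERE gpa > 3.06

Result:
id | name  | gpa 
---+-------+-----
1  | Hank  | 3.24
2  | Grace | 3.6 
3  | Dave  | 3.74
7  | Frank | 3.17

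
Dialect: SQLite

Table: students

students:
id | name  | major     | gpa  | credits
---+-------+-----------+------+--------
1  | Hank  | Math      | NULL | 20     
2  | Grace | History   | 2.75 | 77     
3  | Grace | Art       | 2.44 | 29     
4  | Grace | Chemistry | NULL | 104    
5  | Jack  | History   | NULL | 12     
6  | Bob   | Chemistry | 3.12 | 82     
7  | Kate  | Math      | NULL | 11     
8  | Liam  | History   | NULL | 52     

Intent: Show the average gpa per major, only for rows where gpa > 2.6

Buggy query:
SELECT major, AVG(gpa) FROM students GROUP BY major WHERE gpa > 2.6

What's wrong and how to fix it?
Bug: WHERE cannot follow GROUP BY

Fix: Move the WHERE clause before GROUP BY

Corrected query:
SELECT major, AVG(gpa) FROM students WHERE gpa > 2.6 GROUP BY major

Result:
major     | AVG(gpa)
----------+---------
Chemistry | 3.12    
History   | 2.75    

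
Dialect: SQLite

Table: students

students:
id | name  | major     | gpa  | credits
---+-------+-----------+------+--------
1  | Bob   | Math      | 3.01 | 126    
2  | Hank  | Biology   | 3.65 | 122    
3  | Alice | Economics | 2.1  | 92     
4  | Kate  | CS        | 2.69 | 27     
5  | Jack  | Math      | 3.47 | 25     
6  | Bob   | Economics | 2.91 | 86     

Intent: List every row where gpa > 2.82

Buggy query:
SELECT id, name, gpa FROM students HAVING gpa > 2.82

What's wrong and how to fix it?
Bug: HAVING filters the output of aggregation, but this query has no GROUP BY and no aggregate functions, so SQLite rejects it (HAVING clause on a non-aggregate query); the condition here is per row

Fix: Use WHERE for row-level filtering

Corrected query:
SELECT id, name, gpa FROM students WHERE gpa > 2.82

Result:
id | name | gpa 
---+------+-----
1  | Bob  | 3.01
2  | Hank | 3.65
5  | Jack | 3.47
6  | Bob  | 2.91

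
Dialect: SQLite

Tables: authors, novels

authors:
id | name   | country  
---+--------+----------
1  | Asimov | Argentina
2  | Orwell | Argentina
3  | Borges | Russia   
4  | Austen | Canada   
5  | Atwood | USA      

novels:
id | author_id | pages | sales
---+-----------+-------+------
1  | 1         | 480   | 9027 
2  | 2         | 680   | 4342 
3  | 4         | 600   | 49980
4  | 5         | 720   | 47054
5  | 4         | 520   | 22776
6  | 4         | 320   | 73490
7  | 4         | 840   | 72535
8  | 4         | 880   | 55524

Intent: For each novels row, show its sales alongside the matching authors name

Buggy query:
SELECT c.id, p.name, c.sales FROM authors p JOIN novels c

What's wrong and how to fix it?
Bug: Missing join condition: each novels row is matched to all authors rows instead of just its own

Fix: Add ON c.author_id = p.id to the JOIN

Corrected query:
SELECT c.id, p.name, c.sales FROM authors p JOIN novels c ON c.author_id = p.id

Result:
id | name   | sales
---+--------+------
1  | Asimov | 9027 
2  | Orwell | 4342 
3  | Austen | 49980
4  | Atwood | 47054
5  | Austen | 22776
6  | Austen | 73490
7  | Austen | 72535
8  | Austen | 55524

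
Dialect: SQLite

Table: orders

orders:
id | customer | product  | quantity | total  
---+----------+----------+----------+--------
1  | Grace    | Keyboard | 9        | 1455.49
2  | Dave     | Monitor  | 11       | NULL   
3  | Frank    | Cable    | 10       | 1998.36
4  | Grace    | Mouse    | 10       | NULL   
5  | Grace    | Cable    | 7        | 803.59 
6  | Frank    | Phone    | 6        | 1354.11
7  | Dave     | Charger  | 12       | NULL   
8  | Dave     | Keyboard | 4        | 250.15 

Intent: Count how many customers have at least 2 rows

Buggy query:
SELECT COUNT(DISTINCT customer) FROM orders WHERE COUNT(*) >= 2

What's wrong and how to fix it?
Bug: COUNT(*) cannot appear in WHERE; the per-group count doesn't exist yet

Fix: Use a subquery that GROUPs and filters with HAVING, then count its rows

Corrected query:
SELECT COUNT(*) FROM (SELECT customer FROM orders GROUP BY customer HAVING COUNT(*) >= 2)

Result:
COUNT(*)
--------
3       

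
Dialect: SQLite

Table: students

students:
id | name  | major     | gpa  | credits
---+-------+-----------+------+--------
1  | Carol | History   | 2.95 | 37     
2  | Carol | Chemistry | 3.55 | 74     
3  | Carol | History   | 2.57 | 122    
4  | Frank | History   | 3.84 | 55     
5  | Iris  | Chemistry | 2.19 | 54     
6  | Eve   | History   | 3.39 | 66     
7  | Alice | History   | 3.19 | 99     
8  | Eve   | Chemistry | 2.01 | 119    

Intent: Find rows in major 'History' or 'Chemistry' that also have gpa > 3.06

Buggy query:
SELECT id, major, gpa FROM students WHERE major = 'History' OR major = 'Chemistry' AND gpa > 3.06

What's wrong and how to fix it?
Bug: AND binds tighter than OR, so this parses as major = 'History' OR (major = 'Chemistry' AND gpa > 3.06)

Fix: Add parentheses around the OR so the AND applies to both alternatives

Corrected query:
SELECT id, major, gpa FROM students WHERE (major = 'History' OR major = 'Chemistry') AND gpa > 3.06

Result:
id | major     | gpa 
---+-----------+-----
2  | Chemistry | 3.55
4  | History   | 3.84
6  | History   | 3.39
7  | History   | 3.19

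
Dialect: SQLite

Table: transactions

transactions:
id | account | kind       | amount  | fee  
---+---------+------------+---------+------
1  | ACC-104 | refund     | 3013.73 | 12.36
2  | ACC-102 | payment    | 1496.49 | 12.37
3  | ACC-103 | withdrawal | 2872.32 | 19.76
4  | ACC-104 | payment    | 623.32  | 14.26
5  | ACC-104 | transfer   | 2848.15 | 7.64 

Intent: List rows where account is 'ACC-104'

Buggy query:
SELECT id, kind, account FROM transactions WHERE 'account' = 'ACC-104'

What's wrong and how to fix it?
Bug: 'account' in single quotes is a string literal, not the column; the comparison is literal-vs-literal and never true

Fix: Reference the column as account without single quotes

Corrected query:
SELECT id, kind, account FROM transactions WHERE account = 'ACC-104'

Result:
id | kind     | account
---+----------+--------
1  | refund   | ACC-104
4  | payment  | ACC-104
5  | transfer | ACC-104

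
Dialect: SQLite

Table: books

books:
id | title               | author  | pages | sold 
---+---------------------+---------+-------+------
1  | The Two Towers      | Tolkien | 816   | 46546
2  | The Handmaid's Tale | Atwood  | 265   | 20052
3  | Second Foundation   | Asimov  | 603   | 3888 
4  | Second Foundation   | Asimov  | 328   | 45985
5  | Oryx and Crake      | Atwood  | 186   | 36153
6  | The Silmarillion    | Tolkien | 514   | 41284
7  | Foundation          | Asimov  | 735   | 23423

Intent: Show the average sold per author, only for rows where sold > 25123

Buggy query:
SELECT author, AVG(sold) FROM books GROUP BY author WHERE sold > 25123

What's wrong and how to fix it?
Bug: Row-level WHERE must come before GROUP BY in the clause order

Fix: Place WHERE between FROM and GROUP BY

Corrected query:
SELECT author, AVG(sold) FROM books WHERE sold > 25123 GROUP BY author

Result:
author  | AVG(sold)
--------+----------
Asimov  | 45985    
Atwood  | 36153    
Tolkien | 43915    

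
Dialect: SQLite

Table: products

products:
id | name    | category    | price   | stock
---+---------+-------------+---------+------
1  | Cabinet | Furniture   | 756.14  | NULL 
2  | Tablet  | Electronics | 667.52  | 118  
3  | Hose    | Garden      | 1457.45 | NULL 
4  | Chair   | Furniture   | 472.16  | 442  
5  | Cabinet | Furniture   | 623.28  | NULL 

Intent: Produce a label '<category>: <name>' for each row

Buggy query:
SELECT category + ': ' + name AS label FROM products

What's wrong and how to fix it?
Bug: '+' is numeric addition; on text columns SQLite converts them to 0 instead of concatenating

Fix: Replace + with || to concatenate text

Corrected query:
SELECT category || ': ' || name AS label FROM products

Result:
label              
-------------------
Furniture: Cabinet 
Electronics: Tablet
Garden: Hose       
Furniture: Chair   
Furniture: Cabinet 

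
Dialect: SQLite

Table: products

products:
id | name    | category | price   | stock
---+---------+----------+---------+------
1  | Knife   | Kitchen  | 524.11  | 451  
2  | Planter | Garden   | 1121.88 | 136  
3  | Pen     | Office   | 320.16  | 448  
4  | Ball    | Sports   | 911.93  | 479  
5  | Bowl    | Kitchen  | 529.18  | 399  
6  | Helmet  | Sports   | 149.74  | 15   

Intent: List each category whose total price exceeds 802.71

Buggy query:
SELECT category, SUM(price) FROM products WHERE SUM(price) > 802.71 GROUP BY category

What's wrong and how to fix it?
Bug: Aggregate functions cannot appear in a WHERE clause

Fix: Use HAVING (which filters groups after aggregation) instead of WHERE

Corrected query:
SELECT category, SUM(price) FROM products GROUP BY category HAVING SUM(price) > 802.71

Result:
category | SUM(price)
---------+-----------
Garden   | 1121.88   
Kitchen  | 1053.29   
Sports   | 1061.67   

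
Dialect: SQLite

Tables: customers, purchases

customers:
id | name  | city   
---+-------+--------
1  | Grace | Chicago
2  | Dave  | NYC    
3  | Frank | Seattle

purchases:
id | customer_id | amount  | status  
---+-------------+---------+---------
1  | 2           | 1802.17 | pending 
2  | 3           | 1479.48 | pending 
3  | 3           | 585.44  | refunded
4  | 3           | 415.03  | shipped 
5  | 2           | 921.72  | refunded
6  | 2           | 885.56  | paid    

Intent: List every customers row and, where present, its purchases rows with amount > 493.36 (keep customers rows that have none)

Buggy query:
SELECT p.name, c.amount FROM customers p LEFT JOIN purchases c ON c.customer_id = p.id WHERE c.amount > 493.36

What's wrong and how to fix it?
Bug: Filtering c.amount in WHERE discards the NULL rows produced by LEFT JOIN, turning it into an inner join

Fix: Put 'c.amount > 493.36' in the JOIN's ON clause instead of WHERE

Corrected query:
SELECT p.name, c.amount FROM customers p LEFT JOIN purchases c ON c.customer_id = p.id AND c.amount > 493.36

Result:
name  | amount 
------+--------
Grace | NULL   
Dave  | 885.56 
Dave  | 921.72 
Dave  | 1802.17
Frank | 585.44 
Frank | 1479.48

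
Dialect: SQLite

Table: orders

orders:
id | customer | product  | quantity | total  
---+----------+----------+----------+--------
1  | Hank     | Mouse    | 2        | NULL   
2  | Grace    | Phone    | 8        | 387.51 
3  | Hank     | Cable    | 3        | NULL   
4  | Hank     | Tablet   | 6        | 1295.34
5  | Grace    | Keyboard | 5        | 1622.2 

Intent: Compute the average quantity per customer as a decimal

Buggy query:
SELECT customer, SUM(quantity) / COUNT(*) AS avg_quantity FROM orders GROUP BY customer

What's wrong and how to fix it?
Bug: SUM(quantity) and COUNT(*) are both integers; the division truncates the fractional part

Fix: Multiply by 1.0 (or CAST to REAL) to force floating-point division

Corrected query:
SELECT customer, SUM(quantity) * 1.0 / COUNT(*) AS avg_quantity FROM orders GROUP BY customer

Result:
customer | avg_quantity
---------+-------------
Grace    | 6.5         
Hank     | 3.666667    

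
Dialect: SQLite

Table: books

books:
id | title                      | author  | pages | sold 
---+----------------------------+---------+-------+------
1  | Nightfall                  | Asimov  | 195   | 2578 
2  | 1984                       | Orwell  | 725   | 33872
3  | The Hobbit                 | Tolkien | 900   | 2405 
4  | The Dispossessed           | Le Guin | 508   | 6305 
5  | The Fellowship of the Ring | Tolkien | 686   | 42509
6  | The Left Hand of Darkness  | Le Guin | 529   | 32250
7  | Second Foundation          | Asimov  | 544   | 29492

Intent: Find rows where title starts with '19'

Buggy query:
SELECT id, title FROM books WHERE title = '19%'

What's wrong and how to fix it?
Bug: '=' compares the literal string including the % character; pattern matching needs LIKE

Fix: Use LIKE for wildcard pattern matching

Corrected query:
SELECT id, title FROM books WHERE title LIKE '19%'

Result:
id | title
---+------
2  | 1984 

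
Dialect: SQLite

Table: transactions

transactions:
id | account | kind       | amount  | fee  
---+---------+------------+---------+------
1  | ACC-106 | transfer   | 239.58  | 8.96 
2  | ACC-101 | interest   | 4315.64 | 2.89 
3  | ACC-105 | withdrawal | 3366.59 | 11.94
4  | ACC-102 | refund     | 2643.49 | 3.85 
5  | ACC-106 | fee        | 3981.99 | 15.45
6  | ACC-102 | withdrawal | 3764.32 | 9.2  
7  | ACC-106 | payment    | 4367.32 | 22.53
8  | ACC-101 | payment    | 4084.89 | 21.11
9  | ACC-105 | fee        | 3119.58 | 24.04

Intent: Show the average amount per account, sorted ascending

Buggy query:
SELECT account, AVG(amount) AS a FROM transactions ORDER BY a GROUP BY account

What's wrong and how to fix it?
Bug: ORDER BY appears before GROUP BY; SQL clause order requires GROUP BY first

Fix: Move ORDER BY to the end, after GROUP BY

Corrected query:
SELECT account, AVG(amount) AS a FROM transactions GROUP BY account ORDER BY a

Result:
account | a          
--------+------------
ACC-106 | 2862.963333
ACC-102 | 3203.905   
ACC-105 | 3243.085   
ACC-101 | 4200.265   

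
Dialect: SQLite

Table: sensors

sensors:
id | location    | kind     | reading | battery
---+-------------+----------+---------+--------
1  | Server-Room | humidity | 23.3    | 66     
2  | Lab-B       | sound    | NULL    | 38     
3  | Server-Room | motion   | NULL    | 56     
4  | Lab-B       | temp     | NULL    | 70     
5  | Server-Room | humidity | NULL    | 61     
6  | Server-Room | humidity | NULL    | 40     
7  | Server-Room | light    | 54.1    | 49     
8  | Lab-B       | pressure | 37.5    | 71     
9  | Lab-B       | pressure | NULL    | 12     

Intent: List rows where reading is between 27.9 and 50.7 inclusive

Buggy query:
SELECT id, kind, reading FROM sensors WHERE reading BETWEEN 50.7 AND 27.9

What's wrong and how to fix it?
Bug: The bounds are reversed; BETWEEN a AND b requires a <= b to match anything

Fix: Swap the bounds so the smaller value comes first

Corrected query:
SELECT id, kind, reading FROM sensors WHERE reading BETWEEN 27.9 AND 50.7

Result:
id | kind     | reading
---+----------+--------
8  | pressure | 37.5   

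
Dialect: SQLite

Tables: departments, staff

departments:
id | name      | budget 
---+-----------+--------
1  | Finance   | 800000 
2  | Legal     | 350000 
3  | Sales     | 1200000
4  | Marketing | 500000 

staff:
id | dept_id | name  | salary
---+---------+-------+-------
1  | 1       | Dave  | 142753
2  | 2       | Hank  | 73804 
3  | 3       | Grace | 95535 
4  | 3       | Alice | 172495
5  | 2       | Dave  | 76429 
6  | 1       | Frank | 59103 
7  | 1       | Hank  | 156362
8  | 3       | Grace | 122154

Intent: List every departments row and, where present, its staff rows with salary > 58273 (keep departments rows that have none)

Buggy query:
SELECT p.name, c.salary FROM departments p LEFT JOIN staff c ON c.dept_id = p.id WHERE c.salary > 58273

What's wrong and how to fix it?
Bug: Filtering c.salary in WHERE discards the NULL rows produced by LEFT JOIN, turning it into an inner join

Fix: Put 'c.salary > 58273' in the JOIN's ON clause instead of WHERE

Corrected query:
SELECT p.name, c.salary FROM departments p LEFT JOIN staff c ON c.dept_id = p.id AND c.salary > 58273

Result:
name      | salary
----------+-------
Finance   | 59103 
Finance   | 142753
Finance   | 156362
Legal     | 73804 
Legal     | 76429 
Sales     | 95535 
Sales     | 122154
Sales     | 172495
Marketing | NULL  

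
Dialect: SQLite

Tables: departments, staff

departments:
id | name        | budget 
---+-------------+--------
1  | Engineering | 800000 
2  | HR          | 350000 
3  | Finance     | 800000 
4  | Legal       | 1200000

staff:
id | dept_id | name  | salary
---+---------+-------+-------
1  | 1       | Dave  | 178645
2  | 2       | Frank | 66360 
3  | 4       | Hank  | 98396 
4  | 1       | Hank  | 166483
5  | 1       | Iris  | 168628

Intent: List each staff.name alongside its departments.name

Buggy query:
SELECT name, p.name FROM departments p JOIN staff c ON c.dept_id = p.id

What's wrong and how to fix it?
Bug: Both tables have a 'name' column; the unqualified reference is ambiguous

Fix: Prefix ambiguous columns with the table alias

Corrected query:
SELECT c.name, p.name FROM departments p JOIN staff c ON c.dept_id = p.id

Result:
name  | name       
------+------------
Dave  | Engineering
Frank | HR         
Hank  | Legal      
Hank  | Engineering
Iris  | Engineering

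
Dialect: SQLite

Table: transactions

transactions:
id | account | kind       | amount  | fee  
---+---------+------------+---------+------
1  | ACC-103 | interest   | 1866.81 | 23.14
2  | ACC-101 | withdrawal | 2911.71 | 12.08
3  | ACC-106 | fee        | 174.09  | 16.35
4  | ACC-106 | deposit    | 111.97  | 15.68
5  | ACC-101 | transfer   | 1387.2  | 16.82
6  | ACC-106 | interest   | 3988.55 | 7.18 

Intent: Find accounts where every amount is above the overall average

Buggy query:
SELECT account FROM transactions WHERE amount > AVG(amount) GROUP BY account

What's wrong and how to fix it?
Bug: AVG() is an aggregate; it can't sit directly in WHERE

Fix: Compute the overall average in a scalar subquery and compare each group's MIN against it in HAVING

Corrected query:
SELECT account FROM transactions GROUP BY account HAVING MIN(amount) > (SELECT AVG(amount) FROM transactions)

Result:
account
-------
ACC-103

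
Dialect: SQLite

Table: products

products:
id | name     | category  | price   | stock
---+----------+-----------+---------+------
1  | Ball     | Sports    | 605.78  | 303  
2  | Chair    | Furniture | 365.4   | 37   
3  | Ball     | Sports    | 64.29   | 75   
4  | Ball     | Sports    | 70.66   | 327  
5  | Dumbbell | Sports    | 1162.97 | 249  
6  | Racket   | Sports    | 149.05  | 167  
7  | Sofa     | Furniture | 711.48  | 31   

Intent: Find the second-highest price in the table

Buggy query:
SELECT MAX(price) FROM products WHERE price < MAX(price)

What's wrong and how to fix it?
Bug: The inner MAX is an aggregate inside WHERE, which is not allowed

Fix: Put the inner MAX in a scalar subquery

Corrected query:
SELECT MAX(price) FROM products WHERE price < (SELECT MAX(price) FROM products)

Result:
MAX(price)
----------
711.48    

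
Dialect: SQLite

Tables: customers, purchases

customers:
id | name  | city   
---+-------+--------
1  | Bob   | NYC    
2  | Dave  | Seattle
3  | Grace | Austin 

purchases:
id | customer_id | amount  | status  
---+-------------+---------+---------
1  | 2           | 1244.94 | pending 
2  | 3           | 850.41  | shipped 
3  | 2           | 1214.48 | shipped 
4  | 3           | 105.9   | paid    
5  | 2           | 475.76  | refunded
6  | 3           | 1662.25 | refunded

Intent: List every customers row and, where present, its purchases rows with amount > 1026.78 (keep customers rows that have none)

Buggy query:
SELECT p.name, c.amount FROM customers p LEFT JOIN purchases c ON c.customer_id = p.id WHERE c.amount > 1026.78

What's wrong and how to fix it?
Bug: Filtering c.amount in WHERE discards the NULL rows produced by LEFT JOIN, turning it into an inner join

Fix: Move the right-table condition into the ON clause so unmatched parents are kept

Corrected query:
SELECT p.name, c.amount FROM customers p LEFT JOIN purchases c ON c.customer_id = p.id AND c.amount > 1026.78

Result:
name  | amount 
------+--------
Bob   | NULL   
Dave  | 1214.48
Dave  | 1244.94
Grace | 1662.25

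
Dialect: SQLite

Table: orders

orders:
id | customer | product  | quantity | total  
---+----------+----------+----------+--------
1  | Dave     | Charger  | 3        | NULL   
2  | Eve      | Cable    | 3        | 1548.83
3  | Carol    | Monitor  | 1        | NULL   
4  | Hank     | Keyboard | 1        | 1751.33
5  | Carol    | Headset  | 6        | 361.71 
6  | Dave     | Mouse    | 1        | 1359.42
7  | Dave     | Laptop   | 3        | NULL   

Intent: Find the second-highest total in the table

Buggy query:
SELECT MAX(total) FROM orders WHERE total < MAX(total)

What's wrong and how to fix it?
Bug: MAX(total) on the right of the comparison is an aggregate-in-WHERE error

Fix: Put the inner MAX in a scalar subquery

Corrected query:
SELECT MAX(total) FROM orders WHERE total < (SELECT MAX(total) FROM orders)

Result:
MAX(total)
----------
1548.83   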